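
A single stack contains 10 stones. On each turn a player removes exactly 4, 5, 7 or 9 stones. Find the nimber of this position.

2

Compute g(0), g(1), … for moves {4, 5, 7, 9}:
k:     0  1  2  3  4  5  6  7  8  9 10
g(k):  0  0  0  0  1  1  1  1  2  2  2
So g(10) = 2.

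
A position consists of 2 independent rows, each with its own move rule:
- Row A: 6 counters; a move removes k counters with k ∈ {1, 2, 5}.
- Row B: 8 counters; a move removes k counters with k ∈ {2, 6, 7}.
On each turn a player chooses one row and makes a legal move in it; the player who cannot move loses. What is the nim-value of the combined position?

Grundy values for row A (subtraction set {1, 2, 5}):
g(0) = mex{} = 0
g(1) = mex{0} = 1
g(2) = mex{0,1} = 2
g(3) = mex{1,2} = 0
g(4) = mex{0,2} = 1
g(5) = mex{0,1} = 2
g(6) = mex{1,2} = 0
So g(6) = 0.
Build the Grundy sequence for row B with g(k) = mex{g(k−s) : s ∈ {2, 6, 7}, s ≤ k}:
g(0) = mex{} = 0
g(1) = mex{} = 0
g(2) = mex{0} = 1
g(3) = mex{0} = 1
g(4) = mex{1} = 0
g(5) = mex{1} = 0
g(6) = mex{0} = 1
g(7) = mex{0} = 1
g(8) = mex{0,1} = 2
So g(8) = 2.
The value of a disjunctive sum is the nim-sum of the parts.
Combined value = 0 ⊕ 2 = 2.

2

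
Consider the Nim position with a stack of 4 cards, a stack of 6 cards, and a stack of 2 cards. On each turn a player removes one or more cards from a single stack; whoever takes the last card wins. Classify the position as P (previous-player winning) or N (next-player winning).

Bitwise XOR of the heap sizes:
  100  (4)
  110  (6)
  010  (2)
  ---
  000  (0)
The nim-sum is 0, so this is a P-position: the player to move is in a losing position under optimal play.

P-position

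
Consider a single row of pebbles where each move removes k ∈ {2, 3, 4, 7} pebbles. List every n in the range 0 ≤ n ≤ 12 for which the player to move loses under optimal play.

Build the Grundy sequence with g(k) = mex{g(k−s) : s ∈ {2, 3, 4, 7}, s ≤ k}:
g(0) = mex{} = 0
g(1) = mex{} = 0
g(2) = mex{0} = 1
g(3) = mex{0} = 1
g(4) = mex{0,1} = 2
g(5) = mex{0,1} = 2
g(6) = mex{1,2} = 0
g(7) = mex{0,1,2} = 3
g(8) = mex{0,2} = 1
g(9) = mex{0,1,2,3} = 4
g(10) = mex{0,1,3} = 2
g(11) = mex{1,2,3,4} = 0
g(12) = mex{1,2,4} = 0
The P-positions (g = 0) in 0..12 are 0, 1, 6, 11, 12.

0, 1, 6, 11, 12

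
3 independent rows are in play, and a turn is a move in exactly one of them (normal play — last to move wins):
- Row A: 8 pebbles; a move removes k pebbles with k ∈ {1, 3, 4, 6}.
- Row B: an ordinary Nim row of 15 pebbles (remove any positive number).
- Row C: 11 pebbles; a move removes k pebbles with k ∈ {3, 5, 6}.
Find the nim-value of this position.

14

Grundy values for row A (subtraction set {1, 3, 4, 6}):
k:     0  1  2  3  4  5  6  7  8
g(k):  0  1  0  1  2  3  2  0  1
So g(8) = 1.
Row B is a plain Nim row of size 15, so its Grundy value is 15.
Grundy values for row C (subtraction set {3, 5, 6}):
g(0) = mex{} = 0
g(1) = mex{} = 0
g(2) = mex{} = 0
g(3) = mex{0} = 1
g(4) = mex{0} = 1
g(5) = mex{0} = 1
g(6) = mex{0,1} = 2
g(7) = mex{0,1} = 2
g(8) = mex{0,1} = 2
g(9) = mex{1,2} = 0
g(10) = mex{1,2} = 0
g(11) = mex{1,2} = 0
So g(11) = 0.
By the Sprague-Grundy theorem, the Grundy value of a sum of independent games is the XOR of the component values.
Combined value = 1 XOR 15 XOR 0 = 14.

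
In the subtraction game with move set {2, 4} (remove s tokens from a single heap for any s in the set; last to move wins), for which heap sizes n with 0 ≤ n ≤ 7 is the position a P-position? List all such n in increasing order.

0, 1, 6, 7

Compute g(0), g(1), … for moves {2, 4}:
g(0) = mex{} = 0
g(1) = mex{} = 0
g(2) = mex{0} = 1
g(3) = mex{0} = 1
g(4) = mex{0,1} = 2
g(5) = mex{0,1} = 2
g(6) = mex{1,2} = 0
g(7) = mex{1,2} = 0
The P-positions (g = 0) in 0..7 are 0, 1, 6, 7.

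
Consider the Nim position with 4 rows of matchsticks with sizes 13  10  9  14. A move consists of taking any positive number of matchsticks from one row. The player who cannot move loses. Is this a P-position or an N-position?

Compute the nim-sum pairwise:
13 ^ 10 = 7
7 ^ 9 = 14
14 ^ 14 = 0
The nim-sum is 0, so this is a P-position: the player to move is in a losing position under optimal play.

P-position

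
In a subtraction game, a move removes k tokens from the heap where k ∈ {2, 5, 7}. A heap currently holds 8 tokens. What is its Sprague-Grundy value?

Compute g(0), g(1), … for moves {2, 5, 7}:
g(0) = mex{} = 0
g(1) = mex{} = 0
g(2) = mex{0} = 1
g(3) = mex{0} = 1
g(4) = mex{1} = 0
g(5) = mex{0,1} = 2
g(6) = mex{0} = 1
g(7) = mex{0,1,2} = 3
g(8) = mex{0,1} = 2
So g(8) = 2.

2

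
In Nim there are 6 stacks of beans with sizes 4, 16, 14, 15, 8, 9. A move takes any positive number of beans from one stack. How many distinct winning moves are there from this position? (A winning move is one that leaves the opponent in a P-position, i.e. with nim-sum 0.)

1

Write each in binary and XOR column by column:
  00100  (4)
  10000  (16)
  01110  (14)
  01111  (15)
  01000  (8)
  01001  (9)
  -----
  10100  (20)
The overall nim-sum is X = 20. A stack of size p has a winning move iff p XOR X < p (reduce it to p XOR X).
  4: 4 XOR 20 = 16 ≥ 4 — no move.
  16: 16 XOR 20 = 4 < 16 — winning move (to 4).
  14: 14 XOR 20 = 26 ≥ 14 — no move.
  15: 15 XOR 20 = 27 ≥ 15 — no move.
  8: 8 XOR 20 = 28 ≥ 8 — no move.
  9: 9 XOR 20 = 29 ≥ 9 — no move.
That gives 1 winning move.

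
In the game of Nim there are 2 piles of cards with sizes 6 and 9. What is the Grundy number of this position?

15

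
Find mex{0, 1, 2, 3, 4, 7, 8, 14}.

5

The values 0, 1, 2, 3, 4 are all present; 5 is the first non-negative integer missing from the set.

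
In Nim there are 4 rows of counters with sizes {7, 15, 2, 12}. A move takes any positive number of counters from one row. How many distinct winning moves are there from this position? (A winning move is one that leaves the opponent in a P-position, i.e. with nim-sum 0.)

Compute the nim-sum pairwise:
7 XOR 15 = 8
8 XOR 2 = 10
10 XOR 12 = 6
The overall nim-sum is X = 6. A row of size p has a winning move iff p XOR X < p (reduce it to p XOR X).
  7: 7 XOR 6 = 1 < 7 — winning move (to 1).
  15: 15 XOR 6 = 9 < 15 — winning move (to 9).
  2: 2 XOR 6 = 4 ≥ 2 — no move.
  12: 12 XOR 6 = 10 < 12 — winning move (to 10).
That gives 3 winning moves.

3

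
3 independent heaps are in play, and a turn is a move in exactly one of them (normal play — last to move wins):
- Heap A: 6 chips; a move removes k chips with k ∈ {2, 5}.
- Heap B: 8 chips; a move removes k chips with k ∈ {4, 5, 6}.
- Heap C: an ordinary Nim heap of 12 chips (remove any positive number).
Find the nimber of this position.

For heap A, compute g(0), g(1), … with moves {2, 5}:
k:     0  1  2  3  4  5  6
g(k):  0  0  1  1  0  2  1
So g(6) = 1.
Grundy values for heap B (subtraction set {4, 5, 6}):
g(0) = mex{} = 0
g(1) = mex{} = 0
g(2) = mex{} = 0
g(3) = mex{} = 0
g(4) = mex{0} = 1
g(5) = mex{0} = 1
g(6) = mex{0} = 1
g(7) = mex{0} = 1
g(8) = mex{0,1} = 2
So g(8) = 2.
Heap C is a plain Nim heap of size 12, so its Grundy value is 12.
The value of a disjunctive sum is the nim-sum of the parts.
Combined value = 1 ⊕ 2 ⊕ 12 = 15.

15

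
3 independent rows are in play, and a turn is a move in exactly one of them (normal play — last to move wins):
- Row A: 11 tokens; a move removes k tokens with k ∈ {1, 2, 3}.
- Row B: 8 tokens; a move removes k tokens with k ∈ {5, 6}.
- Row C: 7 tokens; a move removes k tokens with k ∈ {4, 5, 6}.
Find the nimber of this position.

For row A, compute g(0), g(1), … with moves {1, 2, 3}:
k:     0  1  2  3  4  5  6  7  8  9 10 11
g(k):  0  1  2  3  0  1  2  3  0  1  2  3
So g(11) = 3.
Build the Grundy sequence for row B with g(k) = mex{g(k−s) : s ∈ {5, 6}, s ≤ k}:
k:     0  1  2  3  4  5  6  7  8
g(k):  0  0  0  0  0  1  1  1  1
So g(8) = 1.
Grundy values for row C (subtraction set {4, 5, 6}):
k:     0  1  2  3  4  5  6  7
g(k):  0  0  0  0  1  1  1  1
So g(7) = 1.
The value of a disjunctive sum is the nim-sum of the parts.
Combined value = 3 ⊕ 1 ⊕ 1 = 3.

3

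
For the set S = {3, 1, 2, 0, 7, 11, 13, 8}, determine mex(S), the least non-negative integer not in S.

4

The values 0, 1, 2, 3 are all present; 4 is the first non-negative integer missing from the set.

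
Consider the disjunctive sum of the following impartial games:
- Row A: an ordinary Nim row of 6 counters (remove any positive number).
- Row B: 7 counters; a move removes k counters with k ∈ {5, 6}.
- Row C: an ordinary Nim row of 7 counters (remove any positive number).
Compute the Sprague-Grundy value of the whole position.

Row A is a plain Nim row of size 6, so its Grundy value is 6.
Grundy values for row B (subtraction set {5, 6}):
g(0) = mex{} = 0
g(1) = mex{} = 0
g(2) = mex{} = 0
g(3) = mex{} = 0
g(4) = mex{} = 0
g(5) = mex{0} = 1
g(6) = mex{0} = 1
g(7) = mex{0} = 1
So g(7) = 1.
Row C is a plain Nim row of size 7, so its Grundy value is 7.
By the Sprague-Grundy theorem, the Grundy value of a sum of independent games is the XOR of the component values.
Combined value = 6 XOR 1 XOR 7 = 0.

0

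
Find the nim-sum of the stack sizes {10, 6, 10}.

6

Compute the nim-sum pairwise:
10 ⊕ 6 = 12
12 ⊕ 10 = 6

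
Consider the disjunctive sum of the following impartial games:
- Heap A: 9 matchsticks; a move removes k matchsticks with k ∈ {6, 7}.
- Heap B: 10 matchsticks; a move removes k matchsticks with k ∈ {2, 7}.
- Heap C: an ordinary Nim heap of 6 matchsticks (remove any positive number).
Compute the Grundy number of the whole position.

7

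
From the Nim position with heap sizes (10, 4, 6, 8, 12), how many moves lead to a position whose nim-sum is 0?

Compute the nim-sum pairwise:
10 ^ 4 = 14
14 ^ 6 = 8
8 ^ 8 = 0
0 ^ 12 = 12
The overall nim-sum is X = 12. A heap of size p has a winning move iff p XOR X < p (reduce it to p XOR X).
  10: 10 XOR 12 = 6 < 10 — winning move (to 6).
  4: 4 XOR 12 = 8 ≥ 4 — no move.
  6: 6 XOR 12 = 10 ≥ 6 — no move.
  8: 8 XOR 12 = 4 < 8 — winning move (to 4).
  12: 12 XOR 12 = 0 < 12 — winning move (to 0).
That gives 3 winning moves.

3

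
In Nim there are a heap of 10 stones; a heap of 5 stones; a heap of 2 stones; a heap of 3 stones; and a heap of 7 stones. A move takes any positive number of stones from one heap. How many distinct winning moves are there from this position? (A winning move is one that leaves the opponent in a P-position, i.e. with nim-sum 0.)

In binary:
  1010  (10)
  0101  (5)
  0010  (2)
  0011  (3)
  0111  (7)
  ----
  1001  (9)
The overall nim-sum is X = 9. A heap of size p has a winning move iff p XOR X < p (reduce it to p XOR X).
  10: 10 XOR 9 = 3 < 10 — winning move (to 3).
  5: 5 XOR 9 = 12 ≥ 5 — no move.
  2: 2 XOR 9 = 11 ≥ 2 — no move.
  3: 3 XOR 9 = 10 ≥ 3 — no move.
  7: 7 XOR 9 = 14 ≥ 7 — no move.
That gives 1 winning move.

1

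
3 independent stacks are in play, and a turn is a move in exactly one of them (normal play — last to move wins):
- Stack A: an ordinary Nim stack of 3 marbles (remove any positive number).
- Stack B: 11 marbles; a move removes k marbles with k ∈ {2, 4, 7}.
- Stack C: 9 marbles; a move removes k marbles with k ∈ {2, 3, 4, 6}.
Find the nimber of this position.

Stack A is a plain Nim stack of size 3, so its Grundy value is 3.
Grundy values for stack B (subtraction set {2, 4, 7}):
k:     0  1  2  3  4  5  6  7  8  9 10 11
g(k):  0  0  1  1  2  2  0  3  1  0  2  1
So g(11) = 1.
Grundy values for stack C (subtraction set {2, 3, 4, 6}):
k:     0  1  2  3  4  5  6  7  8  9
g(k):  0  0  1  1  2  2  3  3  0  0
So g(9) = 0.
The value of a disjunctive sum is the nim-sum of the parts.
Combined value = 3 XOR 1 XOR 0 = 2.

2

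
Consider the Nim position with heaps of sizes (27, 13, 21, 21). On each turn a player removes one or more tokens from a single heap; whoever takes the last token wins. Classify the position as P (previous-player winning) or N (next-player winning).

N-position

Bitwise XOR of the heap sizes:
  11011  (27)
  01101  (13)
  10101  (21)
  10101  (21)
  -----
  10110  (22)
The nim-sum is 22 ≠ 0, so this is an N-position: the player to move can win.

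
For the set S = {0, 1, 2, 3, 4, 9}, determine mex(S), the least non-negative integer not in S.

5

The values 0, 1, 2, 3, 4 are all present; 5 is the first non-negative integer missing from the set.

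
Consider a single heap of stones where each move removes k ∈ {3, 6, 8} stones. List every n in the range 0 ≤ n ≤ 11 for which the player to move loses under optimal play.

0, 1, 2, 11

Build the Grundy sequence with g(k) = mex{g(k−s) : s ∈ {3, 6, 8}, s ≤ k}:
g(0) = mex{} = 0
g(1) = mex{} = 0
g(2) = mex{} = 0
g(3) = mex{0} = 1
g(4) = mex{0} = 1
g(5) = mex{0} = 1
g(6) = mex{0,1} = 2
g(7) = mex{0,1} = 2
g(8) = mex{0,1} = 2
g(9) = mex{0,1,2} = 3
g(10) = mex{0,1,2} = 3
g(11) = mex{1,2} = 0
The P-positions (g = 0) in 0..11 are 0, 1, 2, 11.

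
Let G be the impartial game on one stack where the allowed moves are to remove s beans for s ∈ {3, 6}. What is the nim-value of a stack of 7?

2

Grundy values for subtraction set {3, 6}:
k:     0  1  2  3  4  5  6  7
g(k):  0  0  0  1  1  1  2  2
So g(7) = 2.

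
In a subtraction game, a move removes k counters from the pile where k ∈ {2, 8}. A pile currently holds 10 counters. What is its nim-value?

0

Build the Grundy sequence with g(k) = mex{g(k−s) : s ∈ {2, 8}, s ≤ k}:
k:     0  1  2  3  4  5  6  7  8  9 10
g(k):  0  0  1  1  0  0  1  1  2  2  0
So g(10) = 0.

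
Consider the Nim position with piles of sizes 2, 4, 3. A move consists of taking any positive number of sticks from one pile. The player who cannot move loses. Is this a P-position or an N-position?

Compute the nim-sum pairwise:
2 ⊕ 4 = 6
6 ⊕ 3 = 5
The nim-sum is 5 ≠ 0, so this is an N-position: the player to move can win.

N-position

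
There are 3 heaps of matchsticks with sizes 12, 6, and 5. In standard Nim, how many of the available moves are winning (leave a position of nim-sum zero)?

1

Compute the nim-sum pairwise:
12 ⊕ 6 = 10
10 ⊕ 5 = 15
The overall nim-sum is X = 15. A heap of size p has a winning move iff p XOR X < p (reduce it to p XOR X).
  12: 12 XOR 15 = 3 < 12 — winning move (to 3).
  6: 6 XOR 15 = 9 ≥ 6 — no move.
  5: 5 XOR 15 = 10 ≥ 5 — no move.
That gives 1 winning move.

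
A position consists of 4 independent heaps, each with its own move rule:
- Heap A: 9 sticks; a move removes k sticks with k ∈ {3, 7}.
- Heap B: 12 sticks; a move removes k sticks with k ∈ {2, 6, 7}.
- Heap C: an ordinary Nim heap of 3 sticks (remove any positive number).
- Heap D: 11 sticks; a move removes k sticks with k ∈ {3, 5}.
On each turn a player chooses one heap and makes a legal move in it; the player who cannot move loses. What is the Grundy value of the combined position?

Build the Grundy sequence for heap A with g(k) = mex{g(k−s) : s ∈ {3, 7}, s ≤ k}:
g(0) = mex{} = 0
g(1) = mex{} = 0
g(2) = mex{} = 0
g(3) = mex{0} = 1
g(4) = mex{0} = 1
g(5) = mex{0} = 1
g(6) = mex{1} = 0
g(7) = mex{0,1} = 2
g(8) = mex{0,1} = 2
g(9) = mex{0} = 1
So g(9) = 1.
Grundy values for heap B (subtraction set {2, 6, 7}):
k:     0  1  2  3  4  5  6  7  8  9 10 11 12
g(k):  0  0  1  1  0  0  1  1  2  0  3  1  2
So g(12) = 2.
Heap C is a plain Nim heap of size 3, so its Grundy value is 3.
Grundy values for heap D (subtraction set {3, 5}):
g(0) = mex{} = 0
g(1) = mex{} = 0
g(2) = mex{} = 0
g(3) = mex{0} = 1
g(4) = mex{0} = 1
g(5) = mex{0} = 1
g(6) = mex{0,1} = 2
g(7) = mex{0,1} = 2
g(8) = mex{1} = 0
g(9) = mex{1,2} = 0
g(10) = mex{1,2} = 0
g(11) = mex{0,2} = 1
So g(11) = 1.
The value of a disjunctive sum is the nim-sum of the parts.
Combined value = 1 XOR 2 XOR 3 XOR 1 = 1.

1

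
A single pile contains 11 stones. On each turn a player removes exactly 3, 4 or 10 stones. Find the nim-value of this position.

1

Build the Grundy sequence with g(k) = mex{g(k−s) : s ∈ {3, 4, 10}, s ≤ k}:
g(0) = mex{} = 0
g(1) = mex{} = 0
g(2) = mex{} = 0
g(3) = mex{0} = 1
g(4) = mex{0} = 1
g(5) = mex{0} = 1
g(6) = mex{0,1} = 2
g(7) = mex{1} = 0
g(8) = mex{1} = 0
g(9) = mex{1,2} = 0
g(10) = mex{0,2} = 1
g(11) = mex{0} = 1
So g(11) = 1.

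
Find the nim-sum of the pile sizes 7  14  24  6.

23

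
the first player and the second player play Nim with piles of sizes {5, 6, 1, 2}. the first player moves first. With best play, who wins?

Nim-sum: 5 ^ 6 ^ 1 ^ 2 = 0.
The nim-sum is 0, so this is a P-position: the player to move is in a losing position under optimal play; the first player is about to move from it and so loses — the second player wins.

the second player wins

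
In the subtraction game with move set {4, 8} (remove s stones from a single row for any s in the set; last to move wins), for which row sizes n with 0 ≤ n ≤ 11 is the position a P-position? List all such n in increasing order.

Grundy values for subtraction set {4, 8}:
k:     0  1  2  3  4  5  6  7  8  9 10 11
g(k):  0  0  0  0  1  1  1  1  2  2  2  2
The P-positions (g = 0) in 0..11 are 0, 1, 2, 3.

0, 1, 2, 3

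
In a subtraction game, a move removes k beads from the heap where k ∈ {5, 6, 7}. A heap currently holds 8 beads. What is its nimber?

Grundy values for subtraction set {5, 6, 7}:
g(0) = mex{} = 0
g(1) = mex{} = 0
g(2) = mex{} = 0
g(3) = mex{} = 0
g(4) = mex{} = 0
g(5) = mex{0} = 1
g(6) = mex{0} = 1
g(7) = mex{0} = 1
g(8) = mex{0} = 1
So g(8) = 1.

1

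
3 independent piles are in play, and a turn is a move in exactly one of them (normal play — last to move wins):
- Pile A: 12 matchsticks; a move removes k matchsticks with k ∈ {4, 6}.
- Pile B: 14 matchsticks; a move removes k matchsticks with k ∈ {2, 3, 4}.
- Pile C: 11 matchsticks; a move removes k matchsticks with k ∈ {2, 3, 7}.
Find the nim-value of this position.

1

For pile A, compute g(0), g(1), … with moves {4, 6}:
k:     0  1  2  3  4  5  6  7  8  9 10 11 12
g(k):  0  0  0  0  1  1  1  1  2  2  0  0  0
So g(12) = 0.
Build the Grundy sequence for pile B with g(k) = mex{g(k−s) : s ∈ {2, 3, 4}, s ≤ k}:
k:     0  1  2  3  4  5  6  7  8  9 10 11 12 13 14
g(k):  0  0  1  1  2  2  0  0  1  1  2  2  0  0  1
So g(14) = 1.
For pile C, compute g(0), g(1), … with moves {2, 3, 7}:
k:     0  1  2  3  4  5  6  7  8  9 10 11
g(k):  0  0  1  1  2  0  0  1  1  2  0  0
So g(11) = 0.
The value of a disjunctive sum is the nim-sum of the parts.
Combined value = 0 ⊕ 1 ⊕ 0 = 1.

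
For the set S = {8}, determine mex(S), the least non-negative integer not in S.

0

0 is not in the set, so the mex is 0.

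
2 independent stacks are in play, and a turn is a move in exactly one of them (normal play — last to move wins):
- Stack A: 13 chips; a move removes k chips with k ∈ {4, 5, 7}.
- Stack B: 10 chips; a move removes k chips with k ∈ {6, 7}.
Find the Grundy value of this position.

1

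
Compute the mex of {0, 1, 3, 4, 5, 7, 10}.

2

The values 0, 1 are all present; 2 is the first non-negative integer missing from the set.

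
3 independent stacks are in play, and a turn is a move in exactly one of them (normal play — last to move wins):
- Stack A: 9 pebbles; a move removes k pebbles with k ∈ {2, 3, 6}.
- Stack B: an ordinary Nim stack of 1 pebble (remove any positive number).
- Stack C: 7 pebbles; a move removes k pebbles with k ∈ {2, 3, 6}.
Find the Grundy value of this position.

0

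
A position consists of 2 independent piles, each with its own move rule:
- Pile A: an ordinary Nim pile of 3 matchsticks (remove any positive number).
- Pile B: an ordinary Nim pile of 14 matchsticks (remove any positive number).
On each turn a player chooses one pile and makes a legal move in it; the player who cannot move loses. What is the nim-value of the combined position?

Pile A is a plain Nim pile of size 3, so its Grundy value is 3.
Pile B is a plain Nim pile of size 14, so its Grundy value is 14.
The value of a disjunctive sum is the nim-sum of the parts.
Combined value = 3 XOR 14 = 13.

13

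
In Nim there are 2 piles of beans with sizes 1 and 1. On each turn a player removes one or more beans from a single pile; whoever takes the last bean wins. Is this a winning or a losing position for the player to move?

Losing position

Compute the nim-sum pairwise:
1 XOR 1 = 0
The nim-sum is 0, so this is a P-position: the player to move is in a losing position under optimal play.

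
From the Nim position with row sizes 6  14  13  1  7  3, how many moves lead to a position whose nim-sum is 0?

0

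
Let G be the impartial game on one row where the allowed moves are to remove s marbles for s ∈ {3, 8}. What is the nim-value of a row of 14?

1

Build the Grundy sequence with g(k) = mex{g(k−s) : s ∈ {3, 8}, s ≤ k}:
g(0) = mex{} = 0
g(1) = mex{} = 0
g(2) = mex{} = 0
g(3) = mex{0} = 1
g(4) = mex{0} = 1
g(5) = mex{0} = 1
g(6) = mex{1} = 0
g(7) = mex{1} = 0
g(8) = mex{0,1} = 2
g(9) = mex{0} = 1
g(10) = mex{0} = 1
g(11) = mex{1,2} = 0
g(12) = mex{1} = 0
g(13) = mex{1} = 0
g(14) = mex{0} = 1
So g(14) = 1.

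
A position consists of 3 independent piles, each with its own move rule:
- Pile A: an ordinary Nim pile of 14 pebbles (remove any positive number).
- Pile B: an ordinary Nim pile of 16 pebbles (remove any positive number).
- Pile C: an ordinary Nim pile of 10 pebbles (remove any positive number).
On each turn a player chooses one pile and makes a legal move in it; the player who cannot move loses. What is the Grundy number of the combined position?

20

Pile A is a plain Nim pile of size 14, so its Grundy value is 14.
Pile B is a plain Nim pile of size 16, so its Grundy value is 16.
Pile C is a plain Nim pile of size 10, so its Grundy value is 10.
The value of a disjunctive sum is the nim-sum of the parts.
Combined value = 14 ⊕ 16 ⊕ 10 = 20.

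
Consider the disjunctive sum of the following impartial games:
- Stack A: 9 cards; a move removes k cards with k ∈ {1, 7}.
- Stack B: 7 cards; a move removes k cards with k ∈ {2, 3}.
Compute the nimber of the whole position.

0

Build the Grundy sequence for stack A with g(k) = mex{g(k−s) : s ∈ {1, 7}, s ≤ k}:
k:     0  1  2  3  4  5  6  7  8  9
g(k):  0  1  0  1  0  1  0  1  0  1
So g(9) = 1.
Grundy values for stack B (subtraction set {2, 3}):
k:     0  1  2  3  4  5  6  7
g(k):  0  0  1  1  2  0  0  1
So g(7) = 1.
By the Sprague-Grundy theorem, the Grundy value of a sum of independent games is the XOR of the component values.
Combined value = 1 XOR 1 = 0.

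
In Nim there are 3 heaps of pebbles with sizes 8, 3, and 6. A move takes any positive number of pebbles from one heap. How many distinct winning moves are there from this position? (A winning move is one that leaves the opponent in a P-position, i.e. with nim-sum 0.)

1

Compute the nim-sum pairwise:
8 ^ 3 = 11
11 ^ 6 = 13
The overall nim-sum is X = 13. A heap of size p has a winning move iff p XOR X < p (reduce it to p XOR X).
  8: 8 XOR 13 = 5 < 8 — winning move (to 5).
  3: 3 XOR 13 = 14 ≥ 3 — no move.
  6: 6 XOR 13 = 11 ≥ 6 — no move.
That gives 1 winning move.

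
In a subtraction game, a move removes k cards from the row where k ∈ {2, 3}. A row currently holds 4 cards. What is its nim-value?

Compute g(0), g(1), … for moves {2, 3}:
g(0) = mex{} = 0
g(1) = mex{} = 0
g(2) = mex{0} = 1
g(3) = mex{0} = 1
g(4) = mex{0,1} = 2
So g(4) = 2.

2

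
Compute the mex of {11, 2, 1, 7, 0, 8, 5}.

The values 0, 1, 2 are all present; 3 is the first non-negative integer missing from the set.

3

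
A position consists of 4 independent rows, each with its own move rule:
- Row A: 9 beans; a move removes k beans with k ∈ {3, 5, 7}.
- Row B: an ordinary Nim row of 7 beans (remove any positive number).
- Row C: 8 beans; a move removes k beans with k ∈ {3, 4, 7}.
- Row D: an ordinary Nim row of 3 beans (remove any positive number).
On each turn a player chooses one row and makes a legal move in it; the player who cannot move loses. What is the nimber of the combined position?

5

Grundy values for row A (subtraction set {3, 5, 7}):
k:     0  1  2  3  4  5  6  7  8  9
g(k):  0  0  0  1  1  1  2  2  2  3
So g(9) = 3.
Row B is a plain Nim row of size 7, so its Grundy value is 7.
Build the Grundy sequence for row C with g(k) = mex{g(k−s) : s ∈ {3, 4, 7}, s ≤ k}:
g(0) = mex{} = 0
g(1) = mex{} = 0
g(2) = mex{} = 0
g(3) = mex{0} = 1
g(4) = mex{0} = 1
g(5) = mex{0} = 1
g(6) = mex{0,1} = 2
g(7) = mex{0,1} = 2
g(8) = mex{0,1} = 2
So g(8) = 2.
Row D is a plain Nim row of size 3, so its Grundy value is 3.
By the Sprague-Grundy theorem, the Grundy value of a sum of independent games is the XOR of the component values.
Combined value = 3 ⊕ 7 ⊕ 2 ⊕ 3 = 5.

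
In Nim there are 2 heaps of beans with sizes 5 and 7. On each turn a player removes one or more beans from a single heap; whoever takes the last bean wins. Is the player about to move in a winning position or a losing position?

Winning position

Compute the nim-sum pairwise:
5 ⊕ 7 = 2
The nim-sum is 2 ≠ 0, so this is an N-position: the player to move can win.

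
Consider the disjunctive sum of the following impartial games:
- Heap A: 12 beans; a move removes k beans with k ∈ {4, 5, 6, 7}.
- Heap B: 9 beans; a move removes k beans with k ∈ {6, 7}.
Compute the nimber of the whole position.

1

For heap A, compute g(0), g(1), … with moves {4, 5, 6, 7}:
g(0) = mex{} = 0
g(1) = mex{} = 0
g(2) = mex{} = 0
g(3) = mex{} = 0
g(4) = mex{0} = 1
g(5) = mex{0} = 1
g(6) = mex{0} = 1
g(7) = mex{0} = 1
g(8) = mex{0,1} = 2
g(9) = mex{0,1} = 2
g(10) = mex{0,1} = 2
g(11) = mex{1} = 0
g(12) = mex{1,2} = 0
So g(12) = 0.
Build the Grundy sequence for heap B with g(k) = mex{g(k−s) : s ∈ {6, 7}, s ≤ k}:
g(0) = mex{} = 0
g(1) = mex{} = 0
g(2) = mex{} = 0
g(3) = mex{} = 0
g(4) = mex{} = 0
g(5) = mex{} = 0
g(6) = mex{0} = 1
g(7) = mex{0} = 1
g(8) = mex{0} = 1
g(9) = mex{0} = 1
So g(9) = 1.
By the Sprague-Grundy theorem, the Grundy value of a sum of independent games is the XOR of the component values.
Combined value = 0 XOR 1 = 1.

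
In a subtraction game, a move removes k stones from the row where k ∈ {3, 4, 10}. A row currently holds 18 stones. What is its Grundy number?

Grundy values for subtraction set {3, 4, 10}:
k:     0  1  2  3  4  5  6  7  8  9 10 11 12 13 14 15 16 17 18
g(k):  0  0  0  1  1  1  2  0  0  0  1  1  1  2  0  0  0  1  1
So g(18) = 1.

1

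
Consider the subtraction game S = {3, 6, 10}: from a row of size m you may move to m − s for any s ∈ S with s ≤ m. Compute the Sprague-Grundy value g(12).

1

Compute g(0), g(1), … for moves {3, 6, 10}:
g(0) = mex{} = 0
g(1) = mex{} = 0
g(2) = mex{} = 0
g(3) = mex{0} = 1
g(4) = mex{0} = 1
g(5) = mex{0} = 1
g(6) = mex{0,1} = 2
g(7) = mex{0,1} = 2
g(8) = mex{0,1} = 2
g(9) = mex{1,2} = 0
g(10) = mex{0,1,2} = 3
g(11) = mex{0,1,2} = 3
g(12) = mex{0,2} = 1
So g(12) = 1.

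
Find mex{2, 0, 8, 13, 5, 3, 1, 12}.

The values 0, 1, 2, 3 are all present; 4 is the first non-negative integer missing from the set.

4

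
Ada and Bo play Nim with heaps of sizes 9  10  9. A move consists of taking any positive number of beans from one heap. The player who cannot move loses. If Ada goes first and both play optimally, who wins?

Ada wins

Nim-sum: 9 ^ 10 ^ 9 = 10.
The nim-sum is 10 ≠ 0, so this is an N-position: the player to move can win; Ada has a winning move.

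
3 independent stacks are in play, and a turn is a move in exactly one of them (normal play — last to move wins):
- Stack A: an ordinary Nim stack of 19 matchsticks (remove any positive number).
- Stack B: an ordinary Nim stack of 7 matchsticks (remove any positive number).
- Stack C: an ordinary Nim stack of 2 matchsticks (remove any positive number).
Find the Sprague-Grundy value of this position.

22

Stack A is a plain Nim stack of size 19, so its Grundy value is 19.
Stack B is a plain Nim stack of size 7, so its Grundy value is 7.
Stack C is a plain Nim stack of size 2, so its Grundy value is 2.
The value of a disjunctive sum is the nim-sum of the parts.
Combined value = 19 XOR 7 XOR 2 = 22.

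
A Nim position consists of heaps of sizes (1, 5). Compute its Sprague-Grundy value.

4

Nim-sum: 1 ⊕ 5 = 4.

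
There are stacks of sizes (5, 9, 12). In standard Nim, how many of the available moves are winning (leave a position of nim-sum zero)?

Compute the nim-sum pairwise:
5 XOR 9 = 12
12 XOR 12 = 0
The nim-sum is already 0, so every move leaves a nonzero nim-sum — there are no winning moves.

0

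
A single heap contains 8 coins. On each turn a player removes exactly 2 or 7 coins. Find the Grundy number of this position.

2

Grundy values for subtraction set {2, 7}:
k:     0  1  2  3  4  5  6  7  8
g(k):  0  0  1  1  0  0  1  1  2
So g(8) = 2.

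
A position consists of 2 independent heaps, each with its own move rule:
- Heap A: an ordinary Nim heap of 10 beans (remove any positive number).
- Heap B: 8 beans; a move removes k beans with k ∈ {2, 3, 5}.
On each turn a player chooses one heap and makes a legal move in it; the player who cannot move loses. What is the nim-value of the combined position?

Heap A is a plain Nim heap of size 10, so its Grundy value is 10.
Grundy values for heap B (subtraction set {2, 3, 5}):
g(0) = mex{} = 0
g(1) = mex{} = 0
g(2) = mex{0} = 1
g(3) = mex{0} = 1
g(4) = mex{0,1} = 2
g(5) = mex{0,1} = 2
g(6) = mex{0,1,2} = 3
g(7) = mex{1,2} = 0
g(8) = mex{1,2,3} = 0
So g(8) = 0.
By the Sprague-Grundy theorem, the Grundy value of a sum of independent games is the XOR of the component values.
Combined value = 10 ⊕ 0 = 10.

10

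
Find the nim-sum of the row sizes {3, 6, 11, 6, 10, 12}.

14

Compute the nim-sum pairwise:
3 ^ 6 = 5
5 ^ 11 = 14
14 ^ 6 = 8
8 ^ 10 = 2
2 ^ 12 = 14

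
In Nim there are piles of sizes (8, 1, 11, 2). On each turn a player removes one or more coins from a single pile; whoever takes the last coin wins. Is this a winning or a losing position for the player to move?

Losing position

Nim-sum: 8 ⊕ 1 ⊕ 11 ⊕ 2 = 0.
The nim-sum is 0, so this is a P-position: the player to move is in a losing position under optimal play.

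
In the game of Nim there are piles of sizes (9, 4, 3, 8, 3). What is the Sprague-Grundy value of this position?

Compute the nim-sum pairwise:
9 ^ 4 = 13
13 ^ 3 = 14
14 ^ 8 = 6
6 ^ 3 = 5

5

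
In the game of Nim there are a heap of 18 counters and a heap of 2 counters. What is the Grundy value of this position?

16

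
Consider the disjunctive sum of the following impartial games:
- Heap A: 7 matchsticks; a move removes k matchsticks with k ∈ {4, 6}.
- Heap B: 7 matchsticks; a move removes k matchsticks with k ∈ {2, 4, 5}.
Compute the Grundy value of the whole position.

1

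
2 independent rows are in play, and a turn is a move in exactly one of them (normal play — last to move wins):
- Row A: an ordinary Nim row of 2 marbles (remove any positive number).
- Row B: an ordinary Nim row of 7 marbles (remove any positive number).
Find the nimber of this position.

5

Row A is a plain Nim row of size 2, so its Grundy value is 2.
Row B is a plain Nim row of size 7, so its Grundy value is 7.
The value of a disjunctive sum is the nim-sum of the parts.
Combined value = 2 XOR 7 = 5.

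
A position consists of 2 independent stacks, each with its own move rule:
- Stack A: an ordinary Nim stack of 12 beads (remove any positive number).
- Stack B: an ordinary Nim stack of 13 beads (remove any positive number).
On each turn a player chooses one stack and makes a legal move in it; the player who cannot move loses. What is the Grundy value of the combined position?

1

Stack A is a plain Nim stack of size 12, so its Grundy value is 12.
Stack B is a plain Nim stack of size 13, so its Grundy value is 13.
The value of a disjunctive sum is the nim-sum of the parts.
Combined value = 12 ⊕ 13 = 1.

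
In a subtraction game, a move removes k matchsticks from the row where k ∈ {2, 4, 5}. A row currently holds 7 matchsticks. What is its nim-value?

0

Grundy values for subtraction set {2, 4, 5}:
k:     0  1  2  3  4  5  6  7
g(k):  0  0  1  1  2  2  3  0
So g(7) = 0.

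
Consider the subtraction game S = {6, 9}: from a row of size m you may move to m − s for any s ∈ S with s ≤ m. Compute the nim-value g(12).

2

Build the Grundy sequence with g(k) = mex{g(k−s) : s ∈ {6, 9}, s ≤ k}:
g(0) = mex{} = 0
g(1) = mex{} = 0
g(2) = mex{} = 0
g(3) = mex{} = 0
g(4) = mex{} = 0
g(5) = mex{} = 0
g(6) = mex{0} = 1
g(7) = mex{0} = 1
g(8) = mex{0} = 1
g(9) = mex{0} = 1
g(10) = mex{0} = 1
g(11) = mex{0} = 1
g(12) = mex{0,1} = 2
So g(12) = 2.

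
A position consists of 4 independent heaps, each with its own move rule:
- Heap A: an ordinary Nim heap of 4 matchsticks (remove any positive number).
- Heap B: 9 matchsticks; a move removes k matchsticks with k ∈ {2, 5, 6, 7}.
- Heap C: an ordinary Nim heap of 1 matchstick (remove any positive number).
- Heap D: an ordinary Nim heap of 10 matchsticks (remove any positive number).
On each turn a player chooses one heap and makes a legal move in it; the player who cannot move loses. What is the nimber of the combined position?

13

Heap A is a plain Nim heap of size 4, so its Grundy value is 4.
Build the Grundy sequence for heap B with g(k) = mex{g(k−s) : s ∈ {2, 5, 6, 7}, s ≤ k}:
g(0) = mex{} = 0
g(1) = mex{} = 0
g(2) = mex{0} = 1
g(3) = mex{0} = 1
g(4) = mex{1} = 0
g(5) = mex{0,1} = 2
g(6) = mex{0} = 1
g(7) = mex{0,1,2} = 3
g(8) = mex{0,1} = 2
g(9) = mex{0,1,3} = 2
So g(9) = 2.
Heap C is a plain Nim heap of size 1, so its Grundy value is 1.
Heap D is a plain Nim heap of size 10, so its Grundy value is 10.
By the Sprague-Grundy theorem, the Grundy value of a sum of independent games is the XOR of the component values.
Combined value = 4 XOR 2 XOR 1 XOR 10 = 13.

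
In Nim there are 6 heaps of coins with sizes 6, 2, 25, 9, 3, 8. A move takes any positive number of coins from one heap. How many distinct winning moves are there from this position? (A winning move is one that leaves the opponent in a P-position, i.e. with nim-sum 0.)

Compute the nim-sum pairwise:
6 ⊕ 2 = 4
4 ⊕ 25 = 29
29 ⊕ 9 = 20
20 ⊕ 3 = 23
23 ⊕ 8 = 31
The overall nim-sum is X = 31. A heap of size p has a winning move iff p XOR X < p (reduce it to p XOR X).
  6: 6 XOR 31 = 25 ≥ 6 — no move.
  2: 2 XOR 31 = 29 ≥ 2 — no move.
  25: 25 XOR 31 = 6 < 25 — winning move (to 6).
  9: 9 XOR 31 = 22 ≥ 9 — no move.
  3: 3 XOR 31 = 28 ≥ 3 — no move.
  8: 8 XOR 31 = 23 ≥ 8 — no move.
That gives 1 winning move.

1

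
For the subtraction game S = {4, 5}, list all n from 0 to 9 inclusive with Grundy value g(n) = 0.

0, 1, 2, 3, 9

Compute g(0), g(1), … for moves {4, 5}:
k:     0  1  2  3  4  5  6  7  8  9
g(k):  0  0  0  0  1  1  1  1  2  0
The P-positions (g = 0) in 0..9 are 0, 1, 2, 3, 9.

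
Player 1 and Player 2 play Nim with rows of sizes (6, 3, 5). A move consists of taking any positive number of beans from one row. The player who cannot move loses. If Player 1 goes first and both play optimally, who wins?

Player 2 wins

Compute the nim-sum pairwise:
6 XOR 3 = 5
5 XOR 5 = 0
The nim-sum is 0, so this is a P-position: the player to move is in a losing position under optimal play; Player 1 is about to move from it and so loses — Player 2 wins.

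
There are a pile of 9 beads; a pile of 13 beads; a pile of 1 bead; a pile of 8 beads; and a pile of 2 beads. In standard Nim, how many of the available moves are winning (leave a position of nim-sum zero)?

3

Nim-sum: 9 ^ 13 ^ 1 ^ 8 ^ 2 = 15.
The overall nim-sum is X = 15. A pile of size p has a winning move iff p XOR X < p (reduce it to p XOR X).
  9: 9 XOR 15 = 6 < 9 — winning move (to 6).
  13: 13 XOR 15 = 2 < 13 — winning move (to 2).
  1: 1 XOR 15 = 14 ≥ 1 — no move.
  8: 8 XOR 15 = 7 < 8 — winning move (to 7).
  2: 2 XOR 15 = 13 ≥ 2 — no move.
That gives 3 winning moves.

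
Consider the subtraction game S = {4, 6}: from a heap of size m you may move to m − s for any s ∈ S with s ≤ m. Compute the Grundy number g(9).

2

Compute g(0), g(1), … for moves {4, 6}:
k:     0  1  2  3  4  5  6  7  8  9
g(k):  0  0  0  0  1  1  1  1  2  2
So g(9) = 2.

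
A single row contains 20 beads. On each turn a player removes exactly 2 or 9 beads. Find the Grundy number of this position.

2

Grundy values for subtraction set {2, 9}:
k:     0  1  2  3  4  5  6  7  8  9 10 11 12 13 14 15 16 17 18 19 20
g(k):  0  0  1  1  0  0  1  1  0  2  1  0  0  1  1  0  0  1  1  0  2
So g(20) = 2.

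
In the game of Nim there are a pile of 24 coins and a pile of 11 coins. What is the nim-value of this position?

19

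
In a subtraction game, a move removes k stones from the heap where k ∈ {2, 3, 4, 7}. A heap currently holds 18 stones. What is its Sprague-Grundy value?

3

Grundy values for subtraction set {2, 3, 4, 7}:
k:     0  1  2  3  4  5  6  7  8  9 10 11 12 13 14 15 16 17 18
g(k):  0  0  1  1  2  2  0  3  1  4  2  0  0  1  1  2  2  0  3
So g(18) = 3.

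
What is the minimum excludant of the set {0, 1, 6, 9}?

The values 0, 1 are all present; 2 is the first non-negative integer missing from the set.

2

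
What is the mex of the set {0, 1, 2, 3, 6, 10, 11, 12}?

4

The values 0, 1, 2, 3 are all present; 4 is the first non-negative integer missing from the set.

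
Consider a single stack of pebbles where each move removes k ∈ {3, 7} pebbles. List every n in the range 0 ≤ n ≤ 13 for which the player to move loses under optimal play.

0, 1, 2, 6, 10, 11, 12

Grundy values for subtraction set {3, 7}:
g(0) = mex{} = 0
g(1) = mex{} = 0
g(2) = mex{} = 0
g(3) = mex{0} = 1
g(4) = mex{0} = 1
g(5) = mex{0} = 1
g(6) = mex{1} = 0
g(7) = mex{0,1} = 2
g(8) = mex{0,1} = 2
g(9) = mex{0} = 1
g(10) = mex{1,2} = 0
g(11) = mex{1,2} = 0
g(12) = mex{1} = 0
g(13) = mex{0} = 1
The P-positions (g = 0) in 0..13 are 0, 1, 2, 6, 10, 11, 12.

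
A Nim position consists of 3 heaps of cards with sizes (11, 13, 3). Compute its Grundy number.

Nim-sum: 11 XOR 13 XOR 3 = 5.

5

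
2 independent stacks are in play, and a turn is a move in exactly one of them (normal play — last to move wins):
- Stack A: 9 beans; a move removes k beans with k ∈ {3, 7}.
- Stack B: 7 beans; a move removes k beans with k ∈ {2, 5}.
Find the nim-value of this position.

1

Build the Grundy sequence for stack A with g(k) = mex{g(k−s) : s ∈ {3, 7}, s ≤ k}:
g(0) = mex{} = 0
g(1) = mex{} = 0
g(2) = mex{} = 0
g(3) = mex{0} = 1
g(4) = mex{0} = 1
g(5) = mex{0} = 1
g(6) = mex{1} = 0
g(7) = mex{0,1} = 2
g(8) = mex{0,1} = 2
g(9) = mex{0} = 1
So g(9) = 1.
Build the Grundy sequence for stack B with g(k) = mex{g(k−s) : s ∈ {2, 5}, s ≤ k}:
g(0) = mex{} = 0
g(1) = mex{} = 0
g(2) = mex{0} = 1
g(3) = mex{0} = 1
g(4) = mex{1} = 0
g(5) = mex{0,1} = 2
g(6) = mex{0} = 1
g(7) = mex{1,2} = 0
So g(7) = 0.
The value of a disjunctive sum is the nim-sum of the parts.
Combined value = 1 ⊕ 0 = 1.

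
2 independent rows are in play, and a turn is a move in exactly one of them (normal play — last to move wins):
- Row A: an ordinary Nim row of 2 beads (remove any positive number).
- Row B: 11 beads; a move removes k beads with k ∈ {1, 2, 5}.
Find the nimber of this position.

Row A is a plain Nim row of size 2, so its Grundy value is 2.
Grundy values for row B (subtraction set {1, 2, 5}):
k:     0  1  2  3  4  5  6  7  8  9 10 11
g(k):  0  1  2  0  1  2  0  1  2  0  1  2
So g(11) = 2.
The value of a disjunctive sum is the nim-sum of the parts.
Combined value = 2 XOR 2 = 0.

0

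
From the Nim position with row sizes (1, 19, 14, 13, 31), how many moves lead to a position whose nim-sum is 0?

Compute the nim-sum pairwise:
1 ^ 19 = 18
18 ^ 14 = 28
28 ^ 13 = 17
17 ^ 31 = 14
The overall nim-sum is X = 14. A row of size p has a winning move iff p XOR X < p (reduce it to p XOR X).
  1: 1 XOR 14 = 15 ≥ 1 — no move.
  19: 19 XOR 14 = 29 ≥ 19 — no move.
  14: 14 XOR 14 = 0 < 14 — winning move (to 0).
  13: 13 XOR 14 = 3 < 13 — winning move (to 3).
  31: 31 XOR 14 = 17 < 31 — winning move (to 17).
That gives 3 winning moves.

3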